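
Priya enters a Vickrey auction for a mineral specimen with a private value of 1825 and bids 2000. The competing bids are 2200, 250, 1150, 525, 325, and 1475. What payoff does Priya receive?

0

Highest competing bid: 2200.
Priya's bid 2000 is not the highest, so Priya loses, pays nothing, and earns zero payoff.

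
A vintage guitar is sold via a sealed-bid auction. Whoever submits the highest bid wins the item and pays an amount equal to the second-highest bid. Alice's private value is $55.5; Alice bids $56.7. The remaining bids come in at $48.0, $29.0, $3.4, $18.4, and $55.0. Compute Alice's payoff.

$0.5

Highest competing bid: $55.0.
Alice's bid $56.7 is the highest overall, so Alice wins and pays the second-highest bid, $55.0.
Payoff = value − price = $55.5 − $55.0 = $0.5.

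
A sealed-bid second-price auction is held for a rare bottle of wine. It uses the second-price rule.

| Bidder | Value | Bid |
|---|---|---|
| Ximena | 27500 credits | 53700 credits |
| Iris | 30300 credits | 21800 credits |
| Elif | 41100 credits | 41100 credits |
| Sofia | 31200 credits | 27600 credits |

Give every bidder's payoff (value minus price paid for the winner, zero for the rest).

Sorted high to low: Ximena 53700 credits > Elif 41100 credits > Sofia 27600 credits > Iris 21800 credits.
Ximena has the top bid and wins; the price is the second-highest bid, 41100 credits.
Ximena's payoff = 27500 credits − 41100 credits = -13600 credits. All other bidders lose, so their payoff is 0.

Payoffs: Ximena -13600 credits, Iris 0 credits, Elif 0 credits, Sofia 0 credits.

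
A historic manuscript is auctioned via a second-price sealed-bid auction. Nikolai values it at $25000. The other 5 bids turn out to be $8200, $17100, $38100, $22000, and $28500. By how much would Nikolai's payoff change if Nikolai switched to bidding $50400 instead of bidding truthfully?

The highest competing bid is $38100.
Bidding truthfully at $25000: the top bid is $38100 (a rival), so Nikolai loses. Payoff = $0.
Bidding $50400: Nikolai has the top bid, wins, and pays the second-highest bid $38100. Payoff = $25000 − $38100 = -$13100.
Change = -$13100 − $0 = -$13100.

-$13100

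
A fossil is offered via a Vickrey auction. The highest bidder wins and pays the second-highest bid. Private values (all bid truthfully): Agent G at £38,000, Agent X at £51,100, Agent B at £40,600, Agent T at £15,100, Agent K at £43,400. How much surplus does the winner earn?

£7,700

Ranking the bids: Agent X £51,100; Agent K £43,400; Agent B £40,600; Agent G £38,000; Agent T £15,100.
Agent X wins with the top bid and pays the second-highest, £43,400.
Surplus = £51,100 − £43,400 = £7,700.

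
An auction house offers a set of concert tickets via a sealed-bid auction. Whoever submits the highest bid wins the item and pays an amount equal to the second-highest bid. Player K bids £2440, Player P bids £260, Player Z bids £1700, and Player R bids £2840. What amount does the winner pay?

£2440

Ranking the bids: Player R £2840, then Player K £2440, then Player Z £1700, then Player P £260.
Player R has the highest bid, so Player R wins.
The second-highest bid is £2440, so that is what Player R pays.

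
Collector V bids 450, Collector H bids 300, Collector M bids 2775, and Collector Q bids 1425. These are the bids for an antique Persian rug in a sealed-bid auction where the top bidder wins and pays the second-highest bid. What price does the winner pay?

Ordered from highest: Collector M 2775 > Collector Q 1425 > Collector V 450 > Collector H 300.
Collector M is the highest bidder, so Collector M wins.
Under the second-price rule, the price is the second-highest bid: 1425.

1425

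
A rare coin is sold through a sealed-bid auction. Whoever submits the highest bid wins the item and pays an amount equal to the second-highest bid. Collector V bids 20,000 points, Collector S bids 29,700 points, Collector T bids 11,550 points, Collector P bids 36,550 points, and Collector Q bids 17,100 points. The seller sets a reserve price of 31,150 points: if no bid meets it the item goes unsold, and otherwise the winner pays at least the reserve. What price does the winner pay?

Sorted high to low: Collector P 36,550 points, then Collector S 29,700 points, then Collector V 20,000 points, then Collector Q 17,100 points, then Collector T 11,550 points.
Collector P has the highest bid, so Collector P wins.
The second-highest bid is 29,700 points, but the reserve 31,150 points is higher, so the price is the reserve.

The winner pays 31,150 points.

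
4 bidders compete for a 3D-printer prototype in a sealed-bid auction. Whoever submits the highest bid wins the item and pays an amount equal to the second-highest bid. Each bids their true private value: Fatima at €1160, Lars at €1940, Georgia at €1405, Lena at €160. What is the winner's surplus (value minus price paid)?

Bids in descending order: Lars €1940 > Georgia €1405 > Fatima €1160 > Lena €160.
Lars wins with the top bid and pays the second-highest, €1405.
Surplus = €1940 − €1405 = €535.

€535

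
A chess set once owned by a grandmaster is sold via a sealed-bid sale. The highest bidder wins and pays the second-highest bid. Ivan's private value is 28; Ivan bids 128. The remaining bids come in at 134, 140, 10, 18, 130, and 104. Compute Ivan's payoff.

Ivan's payoff: 0.

Highest competing bid: 140.
Ivan's bid 128 is not the highest, so Ivan loses, pays nothing, and earns zero payoff.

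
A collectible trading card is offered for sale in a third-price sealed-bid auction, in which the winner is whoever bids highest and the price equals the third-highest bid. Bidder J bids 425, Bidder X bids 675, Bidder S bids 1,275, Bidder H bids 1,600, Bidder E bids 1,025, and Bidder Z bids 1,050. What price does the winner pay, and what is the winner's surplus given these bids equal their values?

The winner pays 1,050 for a surplus of 550.

Ranking the bids: Bidder H 1,600 > Bidder S 1,275 > Bidder Z 1,050 > Bidder E 1,025 > Bidder X 675 > Bidder J 425.
Bidder H is the highest bidder, so Bidder H wins.
Under the third-price rule, the price is the third-highest bid: 1,050.
Surplus = 1,600 − 1,050 = 550.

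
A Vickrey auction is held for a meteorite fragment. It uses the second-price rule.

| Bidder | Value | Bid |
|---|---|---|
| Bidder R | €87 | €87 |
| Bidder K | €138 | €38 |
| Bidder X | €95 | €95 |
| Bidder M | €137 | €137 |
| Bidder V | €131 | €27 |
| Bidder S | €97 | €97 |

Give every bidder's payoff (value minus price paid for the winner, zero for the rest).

Bidder R €0, Bidder K €0, Bidder X €0, Bidder M €40, Bidder V €0, Bidder S €0.

Sorted high to low: Bidder M €137, then Bidder S €97, then Bidder X €95, then Bidder R €87, then Bidder K €38, then Bidder V €27.
Bidder M has the top bid and wins; the price is the second-highest bid, €97.
Bidder M's payoff = €137 − €97 = €40. All other bidders lose, so their payoff is 0.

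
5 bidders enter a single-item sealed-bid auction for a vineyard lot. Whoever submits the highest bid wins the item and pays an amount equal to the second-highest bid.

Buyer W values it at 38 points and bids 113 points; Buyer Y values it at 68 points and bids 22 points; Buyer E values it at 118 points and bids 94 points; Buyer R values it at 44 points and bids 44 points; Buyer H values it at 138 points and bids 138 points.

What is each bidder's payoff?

Ranking the bids: Buyer H 138 points; Buyer W 113 points; Buyer E 94 points; Buyer R 44 points; Buyer Y 22 points.
Buyer H has the top bid and wins; the price is the second-highest bid, 113 points.
Buyer H's payoff = 138 points − 113 points = 25 points. All other bidders lose, so their payoff is 0.

Buyer W 0 points, Buyer Y 0 points, Buyer E 0 points, Buyer R 0 points, Buyer H 25 points.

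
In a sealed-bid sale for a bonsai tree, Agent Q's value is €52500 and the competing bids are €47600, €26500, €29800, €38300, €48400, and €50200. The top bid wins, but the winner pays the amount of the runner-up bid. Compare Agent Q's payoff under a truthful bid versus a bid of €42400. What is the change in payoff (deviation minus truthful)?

-€2300

The highest competing bid is €50200.
Bidding truthfully at €52500: Agent Q has the top bid, wins, and pays the second-highest bid €50200. Payoff = €52500 − €50200 = €2300.
Bidding €42400: the top bid is €50200 (a rival), so Agent Q loses. Payoff = €0.
Change = €0 − €2300 = -€2300.
This is the dominant-strategy logic: truthful bidding weakly beats any alternative.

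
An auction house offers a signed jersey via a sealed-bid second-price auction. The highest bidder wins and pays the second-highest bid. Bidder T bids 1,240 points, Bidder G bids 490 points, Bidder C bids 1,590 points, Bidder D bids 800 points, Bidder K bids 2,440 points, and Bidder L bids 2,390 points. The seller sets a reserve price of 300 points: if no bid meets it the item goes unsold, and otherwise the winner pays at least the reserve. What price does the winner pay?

Sorted high to low: Bidder K 2,440 points; Bidder L 2,390 points; Bidder C 1,590 points; Bidder T 1,240 points; Bidder D 800 points; Bidder G 490 points.
Bidder K has the highest bid, so Bidder K wins.
The second-highest bid is 2,390 points, which exceeds the reserve, so that sets the price.

The winner pays 2,390 points.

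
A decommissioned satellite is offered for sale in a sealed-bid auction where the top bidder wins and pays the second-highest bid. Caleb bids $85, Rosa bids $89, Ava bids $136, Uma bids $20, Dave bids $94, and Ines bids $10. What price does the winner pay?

Ranking the bids: Ava $136, then Dave $94, then Rosa $89, then Caleb $85, then Uma $20, then Ines $10.
Ava is the highest bidder, so Ava wins.
Under the second-price rule, the price is the second-highest bid: $94.

The winner pays $94.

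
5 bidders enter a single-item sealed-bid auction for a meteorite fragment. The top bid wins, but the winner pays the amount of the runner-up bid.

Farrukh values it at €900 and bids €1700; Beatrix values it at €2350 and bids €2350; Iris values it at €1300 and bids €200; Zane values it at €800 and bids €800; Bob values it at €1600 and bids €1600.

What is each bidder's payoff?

Payoffs: Farrukh €0, Beatrix €650, Iris €0, Zane €0, Bob €0.

Ordered from highest: Beatrix €2350; Farrukh €1700; Bob €1600; Zane €800; Iris €200.
Beatrix has the top bid and wins; the price is the second-highest bid, €1700.
Beatrix's payoff = €2350 − €1700 = €650. All other bidders lose, so their payoff is 0.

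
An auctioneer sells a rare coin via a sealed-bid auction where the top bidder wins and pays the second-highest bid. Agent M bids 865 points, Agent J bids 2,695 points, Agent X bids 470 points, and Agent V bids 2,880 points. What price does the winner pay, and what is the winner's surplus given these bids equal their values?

Ranking the bids: Agent V 2,880 points, then Agent J 2,695 points, then Agent M 865 points, then Agent X 470 points.
Agent V is the highest bidder, so Agent V wins.
Under the second-price rule, the price is the second-highest bid: 2,695 points.
Surplus = 2,880 points − 2,695 points = 185 points.

Price 2,695 points; surplus 185 points.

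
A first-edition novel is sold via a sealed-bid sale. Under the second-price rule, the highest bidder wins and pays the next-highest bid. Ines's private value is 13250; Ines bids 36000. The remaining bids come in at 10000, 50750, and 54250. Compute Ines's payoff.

Ines's payoff: 0.

Highest competing bid: 54250.
Ines's bid 36000 is not the highest, so Ines loses, pays nothing, and earns zero payoff.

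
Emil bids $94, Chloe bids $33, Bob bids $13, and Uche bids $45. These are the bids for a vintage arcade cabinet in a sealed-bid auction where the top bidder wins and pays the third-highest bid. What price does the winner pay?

Price paid: $33.

Ordered from highest: Emil $94; Uche $45; Chloe $33; Bob $13.
Emil is the highest bidder, so Emil wins.
Under the third-price rule, the price is the third-highest bid: $33.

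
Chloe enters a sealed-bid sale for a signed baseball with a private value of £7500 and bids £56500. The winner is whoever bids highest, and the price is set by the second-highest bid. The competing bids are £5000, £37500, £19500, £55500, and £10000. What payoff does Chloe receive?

Highest competing bid: £55500.
Chloe's bid £56500 is the highest overall, so Chloe wins and pays the second-highest bid, £55500.
Payoff = value − price = £7500 − £55500 = -£48000.

-£48000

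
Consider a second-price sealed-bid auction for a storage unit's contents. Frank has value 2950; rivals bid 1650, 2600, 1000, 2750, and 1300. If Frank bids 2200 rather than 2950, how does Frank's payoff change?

-200

The highest competing bid is 2750.
Bidding truthfully at 2950: Frank has the top bid, wins, and pays the second-highest bid 2750. Payoff = 2950 − 2750 = 200.
Bidding 2200: the top bid is 2750 (a rival), so Frank loses. Payoff = 0.
Change = 0 − 200 = -200.
This is the dominant-strategy logic: truthful bidding weakly beats any alternative.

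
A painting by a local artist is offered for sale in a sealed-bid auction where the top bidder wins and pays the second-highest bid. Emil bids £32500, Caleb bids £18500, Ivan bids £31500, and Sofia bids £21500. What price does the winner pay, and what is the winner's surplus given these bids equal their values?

The winner pays £31500 for a surplus of £1000.

Ordered from highest: Emil £32500, then Ivan £31500, then Sofia £21500, then Caleb £18500.
Emil is the highest bidder, so Emil wins.
Under the second-price rule, the price is the second-highest bid: £31500.
Surplus = £32500 − £31500 = £1000.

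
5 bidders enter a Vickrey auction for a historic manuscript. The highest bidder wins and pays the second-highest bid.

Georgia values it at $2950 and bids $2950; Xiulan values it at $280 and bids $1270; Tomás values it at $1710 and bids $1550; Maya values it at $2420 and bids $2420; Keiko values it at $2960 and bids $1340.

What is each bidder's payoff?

Georgia $530, Xiulan $0, Tomás $0, Maya $0, Keiko $0.

Ordered from highest: Georgia $2950, then Maya $2420, then Tomás $1550, then Keiko $1340, then Xiulan $1270.
Georgia has the top bid and wins; the price is the second-highest bid, $2420.
Georgia's payoff = $2950 − $2420 = $530. All other bidders lose, so their payoff is 0.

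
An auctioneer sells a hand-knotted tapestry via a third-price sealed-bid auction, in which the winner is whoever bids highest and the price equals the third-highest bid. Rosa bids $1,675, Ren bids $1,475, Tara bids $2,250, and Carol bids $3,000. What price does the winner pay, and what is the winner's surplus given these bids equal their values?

Sorted high to low: Carol $3,000, then Tara $2,250, then Rosa $1,675, then Ren $1,475.
Carol is the highest bidder, so Carol wins.
Under the third-price rule, the price is the third-highest bid: $1,675.
Surplus = $3,000 − $1,675 = $1,325.

The winner pays $1,675 for a surplus of $1,325.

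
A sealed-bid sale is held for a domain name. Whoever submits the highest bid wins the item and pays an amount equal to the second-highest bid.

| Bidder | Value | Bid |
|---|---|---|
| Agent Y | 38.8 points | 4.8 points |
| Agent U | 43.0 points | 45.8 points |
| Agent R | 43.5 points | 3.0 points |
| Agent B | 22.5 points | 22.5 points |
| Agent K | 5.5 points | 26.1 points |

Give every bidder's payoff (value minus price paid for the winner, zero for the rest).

Agent Y 0.0 points, Agent U 16.9 points, Agent R 0.0 points, Agent B 0.0 points, Agent K 0.0 points.

Bids in descending order: Agent U 45.8 points, then Agent K 26.1 points, then Agent B 22.5 points, then Agent Y 4.8 points, then Agent R 3.0 points.
Agent U has the top bid and wins; the price is the second-highest bid, 26.1 points.
Agent U's payoff = 43.0 points − 26.1 points = 16.9 points. All other bidders lose, so their payoff is 0.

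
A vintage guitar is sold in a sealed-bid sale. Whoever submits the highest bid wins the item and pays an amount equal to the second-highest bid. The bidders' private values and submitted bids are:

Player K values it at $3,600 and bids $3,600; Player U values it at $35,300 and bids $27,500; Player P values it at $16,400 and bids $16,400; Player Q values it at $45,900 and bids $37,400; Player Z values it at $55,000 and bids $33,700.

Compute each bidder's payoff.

Ordered from highest: Player Q $37,400, then Player Z $33,700, then Player U $27,500, then Player P $16,400, then Player K $3,600.
Player Q has the top bid and wins; the price is the second-highest bid, $33,700.
Player Q's payoff = $45,900 − $33,700 = $12,200. All other bidders lose, so their payoff is 0.

Player K $0, Player U $0, Player P $0, Player Q $12,200, Player Z $0.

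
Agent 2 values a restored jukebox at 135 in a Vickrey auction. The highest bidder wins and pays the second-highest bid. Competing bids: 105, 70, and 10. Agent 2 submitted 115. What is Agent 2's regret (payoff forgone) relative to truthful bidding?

Payoff forgone: 0.

The highest competing bid is 105.
Bidding truthfully at 135: Agent 2 has the top bid, wins, and pays the second-highest bid 105. Payoff = 135 − 105 = 30.
Bidding 115: Agent 2 has the top bid, wins, and pays the second-highest bid 105. Payoff = 135 − 105 = 30.
Regret = truthful payoff − actual payoff = 30 − 30 = 0.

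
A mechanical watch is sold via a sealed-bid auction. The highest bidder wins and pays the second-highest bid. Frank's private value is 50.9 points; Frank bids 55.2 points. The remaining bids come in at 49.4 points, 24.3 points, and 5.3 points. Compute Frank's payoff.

Highest competing bid: 49.4 points.
Frank's bid 55.2 points is the highest overall, so Frank wins and pays the second-highest bid, 49.4 points.
Payoff = value − price = 50.9 points − 49.4 points = 1.5 points.

Frank's payoff: 1.5 points.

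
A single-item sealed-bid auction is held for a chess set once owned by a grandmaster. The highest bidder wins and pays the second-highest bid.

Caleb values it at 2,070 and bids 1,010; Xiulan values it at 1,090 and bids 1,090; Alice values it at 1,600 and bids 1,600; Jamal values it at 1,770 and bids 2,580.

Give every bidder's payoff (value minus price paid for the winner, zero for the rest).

Bids in descending order: Jamal 2,580, then Alice 1,600, then Xiulan 1,090, then Caleb 1,010.
Jamal has the top bid and wins; the price is the second-highest bid, 1,600.
Jamal's payoff = 1,770 − 1,600 = 170. All other bidders lose, so their payoff is 0.

Payoffs: Caleb 0, Xiulan 0, Alice 0, Jamal 170.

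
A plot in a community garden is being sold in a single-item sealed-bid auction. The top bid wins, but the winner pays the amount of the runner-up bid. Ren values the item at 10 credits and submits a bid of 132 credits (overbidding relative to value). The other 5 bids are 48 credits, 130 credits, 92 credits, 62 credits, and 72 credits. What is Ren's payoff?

Highest competing bid: 130 credits.
Ren's bid 132 credits is the highest overall, so Ren wins and pays the second-highest bid, 130 credits.
Payoff = value − price = 10 credits − 130 credits = -120 credits.

Ren's payoff: -120 credits.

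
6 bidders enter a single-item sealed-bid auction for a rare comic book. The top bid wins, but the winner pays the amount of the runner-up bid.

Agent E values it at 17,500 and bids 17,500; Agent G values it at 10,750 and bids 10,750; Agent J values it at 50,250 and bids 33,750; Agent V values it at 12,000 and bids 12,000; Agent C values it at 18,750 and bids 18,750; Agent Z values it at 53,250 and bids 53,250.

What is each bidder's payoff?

Payoffs: Agent E 0, Agent G 0, Agent J 0, Agent V 0, Agent C 0, Agent Z 19,500.

Ranking the bids: Agent Z 53,250; Agent J 33,750; Agent C 18,750; Agent E 17,500; Agent V 12,000; Agent G 10,750.
Agent Z has the top bid and wins; the price is the second-highest bid, 33,750.
Agent Z's payoff = 53,250 − 33,750 = 19,500. All other bidders lose, so their payoff is 0.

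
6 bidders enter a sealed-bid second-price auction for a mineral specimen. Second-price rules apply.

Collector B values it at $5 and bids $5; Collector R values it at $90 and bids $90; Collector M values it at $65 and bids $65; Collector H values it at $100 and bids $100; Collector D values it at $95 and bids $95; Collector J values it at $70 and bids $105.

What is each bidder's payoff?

Ordered from highest: Collector J $105, then Collector H $100, then Collector D $95, then Collector R $90, then Collector M $65, then Collector B $5.
Collector J has the top bid and wins; the price is the second-highest bid, $100.
Collector J's payoff = $70 − $100 = -$30. All other bidders lose, so their payoff is 0.

Payoffs: Collector B $0, Collector R $0, Collector M $0, Collector H $0, Collector D $0, Collector J -$30.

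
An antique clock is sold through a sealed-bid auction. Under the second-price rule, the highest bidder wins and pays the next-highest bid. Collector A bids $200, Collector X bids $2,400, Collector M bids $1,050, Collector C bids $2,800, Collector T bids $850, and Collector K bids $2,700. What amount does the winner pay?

Price paid: $2,700.

Ranking the bids: Collector C $2,800 > Collector K $2,700 > Collector X $2,400 > Collector M $1,050 > Collector T $850 > Collector A $200.
Collector C has the highest bid, so Collector C wins.
The second-highest bid is $2,700, so that is what Collector C pays.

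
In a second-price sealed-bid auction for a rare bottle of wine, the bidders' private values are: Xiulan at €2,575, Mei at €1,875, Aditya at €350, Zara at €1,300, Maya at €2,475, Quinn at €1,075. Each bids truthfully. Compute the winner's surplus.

Winner's surplus: €100.

Ordered from highest: Xiulan €2,575; Maya €2,475; Mei €1,875; Zara €1,300; Quinn €1,075; Aditya €350.
Xiulan wins with the top bid and pays the second-highest, €2,475.
Surplus = €2,575 − €2,475 = €100.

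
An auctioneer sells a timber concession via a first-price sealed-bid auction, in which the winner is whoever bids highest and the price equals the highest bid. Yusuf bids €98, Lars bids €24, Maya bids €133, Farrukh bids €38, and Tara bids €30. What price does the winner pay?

The winner pays €133.

Sorted high to low: Maya €133 > Yusuf €98 > Farrukh €38 > Tara €30 > Lars €24.
Maya is the highest bidder, so Maya wins.
Under the first-price rule, the price is the highest bid: €133.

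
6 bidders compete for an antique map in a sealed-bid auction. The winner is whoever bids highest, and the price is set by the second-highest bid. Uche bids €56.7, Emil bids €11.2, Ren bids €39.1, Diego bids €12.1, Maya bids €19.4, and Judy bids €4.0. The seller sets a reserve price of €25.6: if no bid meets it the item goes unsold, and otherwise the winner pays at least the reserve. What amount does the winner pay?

The winner pays €39.1.

Sorted high to low: Uche €56.7; Ren €39.1; Maya €19.4; Diego €12.1; Emil €11.2; Judy €4.0.
Uche has the highest bid, so Uche wins.
The second-highest bid is €39.1, which exceeds the reserve, so that sets the price.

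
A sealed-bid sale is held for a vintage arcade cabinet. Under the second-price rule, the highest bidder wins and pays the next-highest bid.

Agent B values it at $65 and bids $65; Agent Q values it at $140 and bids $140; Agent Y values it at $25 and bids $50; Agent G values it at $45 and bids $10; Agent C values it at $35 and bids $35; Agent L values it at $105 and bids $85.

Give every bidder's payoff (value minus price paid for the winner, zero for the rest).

Payoffs: Agent B $0, Agent Q $55, Agent Y $0, Agent G $0, Agent C $0, Agent L $0.

Sorted high to low: Agent Q $140, then Agent L $85, then Agent B $65, then Agent Y $50, then Agent C $35, then Agent G $10.
Agent Q has the top bid and wins; the price is the second-highest bid, $85.
Agent Q's payoff = $140 − $85 = $55. All other bidders lose, so their payoff is 0.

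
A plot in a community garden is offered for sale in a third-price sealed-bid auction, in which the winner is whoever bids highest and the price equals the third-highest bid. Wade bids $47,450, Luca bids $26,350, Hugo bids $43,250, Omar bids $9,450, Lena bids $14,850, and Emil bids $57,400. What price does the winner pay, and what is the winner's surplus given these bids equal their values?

Price $43,250; surplus $14,150.

Ordered from highest: Emil $57,400; Wade $47,450; Hugo $43,250; Luca $26,350; Lena $14,850; Omar $9,450.
Emil is the highest bidder, so Emil wins.
Under the third-price rule, the price is the third-highest bid: $43,250.
Surplus = $57,400 − $43,250 = $14,150.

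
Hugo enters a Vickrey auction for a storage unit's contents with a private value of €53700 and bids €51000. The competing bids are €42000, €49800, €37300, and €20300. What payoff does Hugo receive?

Hugo's payoff: €3900.

Highest competing bid: €49800.
Hugo's bid €51000 is the highest overall, so Hugo wins and pays the second-highest bid, €49800.
Payoff = value − price = €53700 − €49800 = €3900.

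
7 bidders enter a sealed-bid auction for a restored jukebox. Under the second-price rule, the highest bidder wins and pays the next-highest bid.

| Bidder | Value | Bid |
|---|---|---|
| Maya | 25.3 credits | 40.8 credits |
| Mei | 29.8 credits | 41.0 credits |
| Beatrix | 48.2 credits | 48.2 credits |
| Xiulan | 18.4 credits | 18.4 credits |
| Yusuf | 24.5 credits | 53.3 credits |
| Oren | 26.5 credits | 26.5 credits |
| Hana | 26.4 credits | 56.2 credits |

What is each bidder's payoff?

Sorted high to low: Hana 56.2 credits > Yusuf 53.3 credits > Beatrix 48.2 credits > Mei 41.0 credits > Maya 40.8 credits > Oren 26.5 credits > Xiulan 18.4 credits.
Hana has the top bid and wins; the price is the second-highest bid, 53.3 credits.
Hana's payoff = 26.4 credits − 53.3 credits = -26.9 credits. All other bidders lose, so their payoff is 0.

Maya 0.0 credits, Mei 0.0 credits, Beatrix 0.0 credits, Xiulan 0.0 credits, Yusuf 0.0 credits, Oren 0.0 credits, Hana -26.9 credits.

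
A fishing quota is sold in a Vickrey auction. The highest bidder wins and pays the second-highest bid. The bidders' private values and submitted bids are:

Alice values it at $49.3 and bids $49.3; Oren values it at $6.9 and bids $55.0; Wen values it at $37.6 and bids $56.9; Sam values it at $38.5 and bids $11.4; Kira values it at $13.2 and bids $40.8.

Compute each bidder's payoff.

Sorted high to low: Wen $56.9; Oren $55.0; Alice $49.3; Kira $40.8; Sam $11.4.
Wen has the top bid and wins; the price is the second-highest bid, $55.0.
Wen's payoff = $37.6 − $55.0 = -$17.4. All other bidders lose, so their payoff is 0.

Payoffs: Alice $0.0, Oren $0.0, Wen -$17.4, Sam $0.0, Kira $0.0.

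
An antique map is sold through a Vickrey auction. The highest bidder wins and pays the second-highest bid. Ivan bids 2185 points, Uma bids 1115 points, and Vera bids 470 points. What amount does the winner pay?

Sorted high to low: Ivan 2185 points; Uma 1115 points; Vera 470 points.
Ivan has the highest bid, so Ivan wins.
The second-highest bid is 1115 points, so that is what Ivan pays.

Price paid: 1115 points.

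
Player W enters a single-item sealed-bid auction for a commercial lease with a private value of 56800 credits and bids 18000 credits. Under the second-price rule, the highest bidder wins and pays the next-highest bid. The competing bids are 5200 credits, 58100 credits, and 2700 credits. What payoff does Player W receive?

Highest competing bid: 58100 credits.
Player W's bid 18000 credits is not the highest, so Player W loses, pays nothing, and earns zero payoff.

Payoff = 0 credits.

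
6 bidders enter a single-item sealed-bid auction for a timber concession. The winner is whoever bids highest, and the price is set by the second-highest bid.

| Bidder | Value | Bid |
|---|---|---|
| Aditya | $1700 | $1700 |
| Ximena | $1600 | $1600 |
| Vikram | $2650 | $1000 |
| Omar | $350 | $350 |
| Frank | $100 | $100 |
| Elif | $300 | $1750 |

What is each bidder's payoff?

Payoffs: Aditya $0, Ximena $0, Vikram $0, Omar $0, Frank $0, Elif -$1400.

Sorted high to low: Elif $1750, then Aditya $1700, then Ximena $1600, then Vikram $1000, then Omar $350, then Frank $100.
Elif has the top bid and wins; the price is the second-highest bid, $1700.
Elif's payoff = $300 − $1700 = -$1400. All other bidders lose, so their payoff is 0.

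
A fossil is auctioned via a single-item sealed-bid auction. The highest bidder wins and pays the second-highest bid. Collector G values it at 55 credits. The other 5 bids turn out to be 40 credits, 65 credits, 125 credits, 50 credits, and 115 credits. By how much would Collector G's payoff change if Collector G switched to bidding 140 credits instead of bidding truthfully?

The highest competing bid is 125 credits.
Bidding truthfully at 55 credits: the top bid is 125 credits (a rival), so Collector G loses. Payoff = 0 credits.
Bidding 140 credits: Collector G has the top bid, wins, and pays the second-highest bid 125 credits. Payoff = 55 credits − 125 credits = -70 credits.
Change = -70 credits − 0 credits = -70 credits.

-70 credits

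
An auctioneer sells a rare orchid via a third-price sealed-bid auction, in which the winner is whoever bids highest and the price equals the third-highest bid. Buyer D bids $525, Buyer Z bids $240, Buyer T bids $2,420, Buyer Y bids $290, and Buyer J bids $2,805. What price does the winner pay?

Bids in descending order: Buyer J $2,805, then Buyer T $2,420, then Buyer D $525, then Buyer Y $290, then Buyer Z $240.
Buyer J is the highest bidder, so Buyer J wins.
Under the third-price rule, the price is the third-highest bid: $525.

The winner pays $525.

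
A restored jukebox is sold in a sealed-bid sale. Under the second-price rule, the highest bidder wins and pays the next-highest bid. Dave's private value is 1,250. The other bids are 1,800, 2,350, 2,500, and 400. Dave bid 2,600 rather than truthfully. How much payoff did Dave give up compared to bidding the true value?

The highest competing bid is 2,500.
Bidding truthfully at 1,250: the top bid is 2,500 (a rival), so Dave loses. Payoff = 0.
Bidding 2,600: Dave has the top bid, wins, and pays the second-highest bid 2,500. Payoff = 1,250 − 2,500 = -1,250.
Regret = truthful payoff − actual payoff = 0 − -1,250 = 1,250.

Payoff forgone: 1,250.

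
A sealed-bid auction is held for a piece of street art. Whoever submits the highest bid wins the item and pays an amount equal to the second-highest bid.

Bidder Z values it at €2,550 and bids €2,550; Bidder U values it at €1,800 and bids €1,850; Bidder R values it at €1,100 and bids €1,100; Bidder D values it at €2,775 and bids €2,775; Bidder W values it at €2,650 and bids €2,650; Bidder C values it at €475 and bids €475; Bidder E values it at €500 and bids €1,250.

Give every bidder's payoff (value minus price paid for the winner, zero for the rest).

Bids in descending order: Bidder D €2,775, then Bidder W €2,650, then Bidder Z €2,550, then Bidder U €1,850, then Bidder E €1,250, then Bidder R €1,100, then Bidder C €475.
Bidder D has the top bid and wins; the price is the second-highest bid, €2,650.
Bidder D's payoff = €2,775 − €2,650 = €125. All other bidders lose, so their payoff is 0.

Payoffs: Bidder Z €0, Bidder U €0, Bidder R €0, Bidder D €125, Bidder W €0, Bidder C €0, Bidder E €0.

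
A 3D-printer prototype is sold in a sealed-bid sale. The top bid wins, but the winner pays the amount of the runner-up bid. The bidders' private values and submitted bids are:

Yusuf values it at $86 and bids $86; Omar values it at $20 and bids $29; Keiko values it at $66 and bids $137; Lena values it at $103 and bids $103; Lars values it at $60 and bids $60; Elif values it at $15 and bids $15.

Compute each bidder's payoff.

Yusuf $0, Omar $0, Keiko -$37, Lena $0, Lars $0, Elif $0.

Bids in descending order: Keiko $137 > Lena $103 > Yusuf $86 > Lars $60 > Omar $29 > Elif $15.
Keiko has the top bid and wins; the price is the second-highest bid, $103.
Keiko's payoff = $66 − $103 = -$37. All other bidders lose, so their payoff is 0.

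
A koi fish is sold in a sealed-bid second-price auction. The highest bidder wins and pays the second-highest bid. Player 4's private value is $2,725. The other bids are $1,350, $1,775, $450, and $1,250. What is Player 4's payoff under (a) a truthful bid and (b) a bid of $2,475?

The highest competing bid is $1,775.
Bidding truthfully at $2,725: Player 4 has the top bid, wins, and pays the second-highest bid $1,775. Payoff = $2,725 − $1,775 = $950.
Bidding $2,475: Player 4 has the top bid, wins, and pays the second-highest bid $1,775. Payoff = $2,725 − $1,775 = $950.

(a) $950  (b) $950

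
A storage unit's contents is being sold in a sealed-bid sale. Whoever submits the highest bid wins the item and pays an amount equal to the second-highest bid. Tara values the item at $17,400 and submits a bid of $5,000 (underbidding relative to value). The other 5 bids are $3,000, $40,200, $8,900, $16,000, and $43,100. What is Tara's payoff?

Highest competing bid: $43,100.
Tara's bid $5,000 is not the highest, so Tara loses, pays nothing, and earns zero payoff.

$0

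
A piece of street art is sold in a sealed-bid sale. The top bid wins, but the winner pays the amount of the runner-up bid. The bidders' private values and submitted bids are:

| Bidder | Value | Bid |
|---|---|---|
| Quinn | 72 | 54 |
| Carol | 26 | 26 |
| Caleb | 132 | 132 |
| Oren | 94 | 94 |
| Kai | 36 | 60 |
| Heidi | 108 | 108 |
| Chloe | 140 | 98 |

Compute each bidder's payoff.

Ranking the bids: Caleb 132 > Heidi 108 > Chloe 98 > Oren 94 > Kai 60 > Quinn 54 > Carol 26.
Caleb has the top bid and wins; the price is the second-highest bid, 108.
Caleb's payoff = 132 − 108 = 24. All other bidders lose, so their payoff is 0.

Quinn 0, Carol 0, Caleb 24, Oren 0, Kai 0, Heidi 0, Chloe 0.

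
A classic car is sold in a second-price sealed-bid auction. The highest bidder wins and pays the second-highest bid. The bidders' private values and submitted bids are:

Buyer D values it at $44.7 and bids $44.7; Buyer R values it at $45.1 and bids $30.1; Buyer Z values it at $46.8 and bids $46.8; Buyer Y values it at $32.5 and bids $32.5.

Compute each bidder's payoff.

Bids in descending order: Buyer Z $46.8 > Buyer D $44.7 > Buyer Y $32.5 > Buyer R $30.1.
Buyer Z has the top bid and wins; the price is the second-highest bid, $44.7.
Buyer Z's payoff = $46.8 − $44.7 = $2.1. All other bidders lose, so their payoff is 0.

Payoffs: Buyer D $0.0, Buyer R $0.0, Buyer Z $2.1, Buyer Y $0.0.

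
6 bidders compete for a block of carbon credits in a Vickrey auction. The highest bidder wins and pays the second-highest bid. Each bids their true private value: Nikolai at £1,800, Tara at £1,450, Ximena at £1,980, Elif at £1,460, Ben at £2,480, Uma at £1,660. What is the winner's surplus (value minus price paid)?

Bids in descending order: Ben £2,480; Ximena £1,980; Nikolai £1,800; Uma £1,660; Elif £1,460; Tara £1,450.
Ben wins with the top bid and pays the second-highest, £1,980.
Surplus = £2,480 − £1,980 = £500.

£500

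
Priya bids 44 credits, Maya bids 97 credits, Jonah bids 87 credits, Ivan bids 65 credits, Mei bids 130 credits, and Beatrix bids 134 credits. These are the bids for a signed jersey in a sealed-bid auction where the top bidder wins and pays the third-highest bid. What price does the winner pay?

Bids in descending order: Beatrix 134 credits; Mei 130 credits; Maya 97 credits; Jonah 87 credits; Ivan 65 credits; Priya 44 credits.
Beatrix is the highest bidder, so Beatrix wins.
Under the third-price rule, the price is the third-highest bid: 97 credits.

The winner pays 97 credits.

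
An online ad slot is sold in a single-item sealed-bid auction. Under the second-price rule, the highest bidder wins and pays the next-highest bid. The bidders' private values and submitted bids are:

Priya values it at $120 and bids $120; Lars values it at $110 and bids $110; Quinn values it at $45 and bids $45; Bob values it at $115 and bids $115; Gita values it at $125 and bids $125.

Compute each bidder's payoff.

Payoffs: Priya $0, Lars $0, Quinn $0, Bob $0, Gita $5.

Bids in descending order: Gita $125; Priya $120; Bob $115; Lars $110; Quinn $45.
Gita has the top bid and wins; the price is the second-highest bid, $120.
Gita's payoff = $125 − $120 = $5. All other bidders lose, so their payoff is 0.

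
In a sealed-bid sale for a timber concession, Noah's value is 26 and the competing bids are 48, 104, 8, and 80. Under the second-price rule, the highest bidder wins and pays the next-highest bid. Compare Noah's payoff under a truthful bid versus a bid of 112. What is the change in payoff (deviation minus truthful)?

The highest competing bid is 104.
Bidding truthfully at 26: the top bid is 104 (a rival), so Noah loses. Payoff = 0.
Bidding 112: Noah has the top bid, wins, and pays the second-highest bid 104. Payoff = 26 − 104 = -78.
Change = -78 − 0 = -78.
This is the dominant-strategy logic: truthful bidding weakly beats any alternative.

-78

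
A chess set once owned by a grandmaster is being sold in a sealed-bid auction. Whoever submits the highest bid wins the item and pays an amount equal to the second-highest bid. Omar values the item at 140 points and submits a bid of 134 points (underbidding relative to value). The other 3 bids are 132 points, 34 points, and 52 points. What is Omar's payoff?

Highest competing bid: 132 points.
Omar's bid 134 points is the highest overall, so Omar wins and pays the second-highest bid, 132 points.
Payoff = value − price = 140 points − 132 points = 8 points.

Omar's payoff: 8 points.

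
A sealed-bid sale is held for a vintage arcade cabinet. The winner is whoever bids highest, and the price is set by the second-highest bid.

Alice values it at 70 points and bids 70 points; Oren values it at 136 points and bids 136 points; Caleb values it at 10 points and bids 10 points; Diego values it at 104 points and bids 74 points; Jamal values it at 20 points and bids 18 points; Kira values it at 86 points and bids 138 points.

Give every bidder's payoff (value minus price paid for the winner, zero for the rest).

Alice 0 points, Oren 0 points, Caleb 0 points, Diego 0 points, Jamal 0 points, Kira -50 points.

Bids in descending order: Kira 138 points; Oren 136 points; Diego 74 points; Alice 70 points; Jamal 18 points; Caleb 10 points.
Kira has the top bid and wins; the price is the second-highest bid, 136 points.
Kira's payoff = 86 points − 136 points = -50 points. All other bidders lose, so their payoff is 0.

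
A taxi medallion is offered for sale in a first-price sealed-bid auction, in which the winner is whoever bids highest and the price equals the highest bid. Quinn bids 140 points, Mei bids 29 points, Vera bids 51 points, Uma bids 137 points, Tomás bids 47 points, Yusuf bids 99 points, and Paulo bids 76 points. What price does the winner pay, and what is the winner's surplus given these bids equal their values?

Bids in descending order: Quinn 140 points, then Uma 137 points, then Yusuf 99 points, then Paulo 76 points, then Vera 51 points, then Tomás 47 points, then Mei 29 points.
Quinn is the highest bidder, so Quinn wins.
Under the first-price rule, the price is the highest bid: 140 points.
Surplus = 140 points − 140 points = 0 points.

Price 140 points; surplus 0 points.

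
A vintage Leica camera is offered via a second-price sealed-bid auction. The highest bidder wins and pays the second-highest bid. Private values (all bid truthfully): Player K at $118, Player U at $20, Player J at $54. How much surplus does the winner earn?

$64

Bids in descending order: Player K $118 > Player J $54 > Player U $20.
Player K wins with the top bid and pays the second-highest, $54.
Surplus = $118 − $54 = $64.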